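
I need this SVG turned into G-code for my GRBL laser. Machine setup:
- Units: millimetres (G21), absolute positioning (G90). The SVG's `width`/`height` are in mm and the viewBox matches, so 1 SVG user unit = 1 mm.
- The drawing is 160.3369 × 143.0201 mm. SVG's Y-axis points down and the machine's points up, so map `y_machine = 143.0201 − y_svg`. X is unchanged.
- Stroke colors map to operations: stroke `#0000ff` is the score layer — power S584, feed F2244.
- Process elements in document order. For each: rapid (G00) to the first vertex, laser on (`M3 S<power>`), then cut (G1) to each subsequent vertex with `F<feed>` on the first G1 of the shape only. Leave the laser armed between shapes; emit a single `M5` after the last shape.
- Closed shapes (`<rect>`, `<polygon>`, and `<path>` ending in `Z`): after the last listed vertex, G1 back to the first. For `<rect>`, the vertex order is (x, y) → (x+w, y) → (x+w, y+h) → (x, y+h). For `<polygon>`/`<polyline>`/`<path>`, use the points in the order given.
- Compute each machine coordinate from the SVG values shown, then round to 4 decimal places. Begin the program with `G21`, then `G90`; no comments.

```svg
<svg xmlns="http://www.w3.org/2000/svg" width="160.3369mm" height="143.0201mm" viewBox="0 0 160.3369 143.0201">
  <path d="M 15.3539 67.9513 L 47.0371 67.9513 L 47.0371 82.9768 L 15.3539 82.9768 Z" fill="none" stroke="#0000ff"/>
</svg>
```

G21
G90
G00 X15.3539 Y75.0688
M3 S584
G1 X47.0371 Y75.0688 F2244
G1 X47.0371 Y60.0433
G1 X15.3539 Y60.0433
G1 X15.3539 Y75.0688
M5

Since the viewBox matches the mm dimensions, user units are millimetres directly. The only transform is the Y-flip y_m = 143.0201 − y_svg.

Shape 1 is a rectangle drawn with `<path>`. Its stroke #0000ff means score at S584, F2244. After flipping Y the toolpath is (15.3539,75.0688) → (47.0371,75.0688) → (47.0371,60.0433) → (15.3539,60.0433) → (15.3539,75.0688), returning to the start.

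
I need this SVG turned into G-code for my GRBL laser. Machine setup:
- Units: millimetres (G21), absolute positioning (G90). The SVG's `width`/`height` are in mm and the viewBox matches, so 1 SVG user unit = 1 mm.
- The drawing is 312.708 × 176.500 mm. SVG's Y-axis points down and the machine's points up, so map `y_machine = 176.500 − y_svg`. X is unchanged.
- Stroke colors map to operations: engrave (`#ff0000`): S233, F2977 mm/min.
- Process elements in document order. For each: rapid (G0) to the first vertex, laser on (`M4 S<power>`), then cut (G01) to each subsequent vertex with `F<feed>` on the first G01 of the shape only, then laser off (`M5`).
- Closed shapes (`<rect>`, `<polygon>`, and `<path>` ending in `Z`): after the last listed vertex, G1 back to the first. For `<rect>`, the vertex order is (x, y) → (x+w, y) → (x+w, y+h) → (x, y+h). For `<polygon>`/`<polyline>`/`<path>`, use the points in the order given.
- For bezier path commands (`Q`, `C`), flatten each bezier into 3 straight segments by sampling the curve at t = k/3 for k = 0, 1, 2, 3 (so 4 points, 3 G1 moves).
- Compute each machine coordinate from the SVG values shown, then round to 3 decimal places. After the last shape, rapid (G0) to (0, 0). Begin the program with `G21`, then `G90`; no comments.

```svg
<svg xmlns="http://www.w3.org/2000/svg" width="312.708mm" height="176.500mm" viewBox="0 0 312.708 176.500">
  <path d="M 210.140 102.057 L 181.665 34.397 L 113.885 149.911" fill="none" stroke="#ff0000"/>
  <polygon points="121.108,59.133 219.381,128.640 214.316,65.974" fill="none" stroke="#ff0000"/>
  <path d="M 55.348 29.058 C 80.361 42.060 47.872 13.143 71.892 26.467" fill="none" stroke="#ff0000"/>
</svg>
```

1 u = 1 mm; y_m = 176.500 − y.

[1] `<path>` open polyline, #ff0000→engrave S233 F2977: (210.140,74.443) → (181.665,142.103) → (113.885,26.589)

[2] `<polygon>` closed polygon, #ff0000→engrave S233 F2977: (121.108,117.367) → (219.381,47.860) → (214.316,110.526) → (121.108,117.367) (closed)

[3] `<path>` cubic bezier, #ff0000→engrave S233 F2977: (55.348,147.442) → (65.416,145.296) → (62.486,152.394) → (71.892,150.033)

G21
G90
G0 X210.140 Y74.443
M4 S233
G01 X181.665 Y142.103 F2977
G01 X113.885 Y26.589
M5
G0 X121.108 Y117.367
M4 S233
G01 X219.381 Y47.860 F2977
G01 X214.316 Y110.526
G01 X121.108 Y117.367
M5
G0 X55.348 Y147.442
M4 S233
G01 X65.416 Y145.296 F2977
G01 X62.486 Y152.394
G01 X71.892 Y150.033
M5
G0 X0.000 Y0.000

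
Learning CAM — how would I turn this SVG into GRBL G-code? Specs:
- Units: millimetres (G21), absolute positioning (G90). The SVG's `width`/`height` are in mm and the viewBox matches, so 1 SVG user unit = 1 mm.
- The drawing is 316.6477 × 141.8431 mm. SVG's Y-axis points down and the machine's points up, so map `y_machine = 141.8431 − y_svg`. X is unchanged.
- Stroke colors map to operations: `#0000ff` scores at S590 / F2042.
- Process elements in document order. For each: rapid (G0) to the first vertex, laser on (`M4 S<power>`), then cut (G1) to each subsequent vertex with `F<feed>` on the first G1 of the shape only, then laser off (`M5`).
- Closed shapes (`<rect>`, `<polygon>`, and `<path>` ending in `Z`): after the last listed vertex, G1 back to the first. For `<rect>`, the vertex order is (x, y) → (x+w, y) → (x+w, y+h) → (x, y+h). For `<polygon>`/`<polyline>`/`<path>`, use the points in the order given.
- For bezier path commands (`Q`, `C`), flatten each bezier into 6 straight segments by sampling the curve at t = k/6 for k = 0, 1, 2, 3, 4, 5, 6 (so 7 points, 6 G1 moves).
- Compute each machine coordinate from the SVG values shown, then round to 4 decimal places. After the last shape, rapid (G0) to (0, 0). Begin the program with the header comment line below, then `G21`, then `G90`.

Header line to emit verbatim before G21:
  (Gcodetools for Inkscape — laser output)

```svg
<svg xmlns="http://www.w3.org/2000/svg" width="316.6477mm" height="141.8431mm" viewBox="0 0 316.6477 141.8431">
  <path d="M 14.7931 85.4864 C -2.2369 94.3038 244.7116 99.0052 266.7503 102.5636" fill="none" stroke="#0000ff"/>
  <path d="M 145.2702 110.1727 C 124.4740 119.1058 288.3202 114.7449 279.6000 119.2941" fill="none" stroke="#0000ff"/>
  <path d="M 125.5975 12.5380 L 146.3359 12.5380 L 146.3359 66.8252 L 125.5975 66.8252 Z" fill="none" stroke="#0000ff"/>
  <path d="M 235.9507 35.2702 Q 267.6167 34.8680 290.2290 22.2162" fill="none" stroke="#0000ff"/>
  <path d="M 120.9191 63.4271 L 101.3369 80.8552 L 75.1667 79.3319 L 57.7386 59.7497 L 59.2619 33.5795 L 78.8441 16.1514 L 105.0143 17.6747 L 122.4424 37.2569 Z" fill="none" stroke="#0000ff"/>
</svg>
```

(Gcodetools for Inkscape — laser output)
G21
G90
G0 X14.7931 Y56.3567
M4 S590
G1 X26.0129 Y52.2772 F2042
G1 X67.6490 Y48.8012
G1 X126.1209 Y45.8460
G1 X187.8486 Y43.3290
G1 X239.2518 Y41.1677
G1 X266.7503 Y39.2795
M5
G0 X145.2702 Y31.6704
M4 S590
G1 X148.6052 Y28.2089 F2042
G1 X172.7915 Y26.3463
G1 X207.9066 Y25.4657
G1 X244.0280 Y24.9505
G1 X271.2333 Y24.1839
G1 X279.6000 Y22.5490
M5
G0 X125.5975 Y129.3051
M4 S590
G1 X146.3359 Y129.3051 F2042
G1 X146.3359 Y75.0179
G1 X125.5975 Y75.0179
G1 X125.5975 Y129.3051
M5
G0 X235.9507 Y106.5729
M4 S590
G1 X246.2545 Y107.0472 F2042
G1 X256.0554 Y108.2021
G1 X265.3533 Y110.0375
G1 X274.1482 Y112.5534
G1 X282.4401 Y115.7499
G1 X290.2290 Y119.6269
M5
G0 X120.9191 Y78.4160
M4 S590
G1 X101.3369 Y60.9879 F2042
G1 X75.1667 Y62.5112
G1 X57.7386 Y82.0934
G1 X59.2619 Y108.2636
G1 X78.8441 Y125.6917
G1 X105.0143 Y124.1684
G1 X122.4424 Y104.5862
G1 X120.9191 Y78.4160
M5
G0 X0.0000 Y0.0000

1 u = 1 mm; y_m = 141.8431 − y.

[1] `<path>` cubic bezier, #0000ff→score S590 F2042: (14.7931,56.3567) → (26.0129,52.2772) → (67.6490,48.8012) → (126.1209,45.8460) → (187.8486,43.3290) → (239.2518,41.1677) → (266.7503,39.2795)

[2] `<path>` cubic bezier, #0000ff→score S590 F2042: (145.2702,31.6704) → (148.6052,28.2089) → (172.7915,26.3463) → (207.9066,25.4657) → (244.0280,24.9505) → (271.2333,24.1839) → (279.6000,22.5490)

[3] `<path>` rectangle, #0000ff→score S590 F2042: (125.5975,129.3051) → (146.3359,129.3051) → (146.3359,75.0179) → (125.5975,75.0179) → (125.5975,129.3051) (closed)

[4] `<path>` quadratic bezier, #0000ff→score S590 F2042: (235.9507,106.5729) → (246.2545,107.0472) → (256.0554,108.2021) → (265.3533,110.0375) → (274.1482,112.5534) → (282.4401,115.7499) → (290.2290,119.6269)

[5] `<path>` regular polygon, #0000ff→score S590 F2042: (120.9191,78.4160) → (101.3369,60.9879) → (75.1667,62.5112) → (57.7386,82.0934) → (59.2619,108.2636) → (78.8441,125.6917) → (105.0143,124.1684) → (122.4424,104.5862) → (120.9191,78.4160) (closed)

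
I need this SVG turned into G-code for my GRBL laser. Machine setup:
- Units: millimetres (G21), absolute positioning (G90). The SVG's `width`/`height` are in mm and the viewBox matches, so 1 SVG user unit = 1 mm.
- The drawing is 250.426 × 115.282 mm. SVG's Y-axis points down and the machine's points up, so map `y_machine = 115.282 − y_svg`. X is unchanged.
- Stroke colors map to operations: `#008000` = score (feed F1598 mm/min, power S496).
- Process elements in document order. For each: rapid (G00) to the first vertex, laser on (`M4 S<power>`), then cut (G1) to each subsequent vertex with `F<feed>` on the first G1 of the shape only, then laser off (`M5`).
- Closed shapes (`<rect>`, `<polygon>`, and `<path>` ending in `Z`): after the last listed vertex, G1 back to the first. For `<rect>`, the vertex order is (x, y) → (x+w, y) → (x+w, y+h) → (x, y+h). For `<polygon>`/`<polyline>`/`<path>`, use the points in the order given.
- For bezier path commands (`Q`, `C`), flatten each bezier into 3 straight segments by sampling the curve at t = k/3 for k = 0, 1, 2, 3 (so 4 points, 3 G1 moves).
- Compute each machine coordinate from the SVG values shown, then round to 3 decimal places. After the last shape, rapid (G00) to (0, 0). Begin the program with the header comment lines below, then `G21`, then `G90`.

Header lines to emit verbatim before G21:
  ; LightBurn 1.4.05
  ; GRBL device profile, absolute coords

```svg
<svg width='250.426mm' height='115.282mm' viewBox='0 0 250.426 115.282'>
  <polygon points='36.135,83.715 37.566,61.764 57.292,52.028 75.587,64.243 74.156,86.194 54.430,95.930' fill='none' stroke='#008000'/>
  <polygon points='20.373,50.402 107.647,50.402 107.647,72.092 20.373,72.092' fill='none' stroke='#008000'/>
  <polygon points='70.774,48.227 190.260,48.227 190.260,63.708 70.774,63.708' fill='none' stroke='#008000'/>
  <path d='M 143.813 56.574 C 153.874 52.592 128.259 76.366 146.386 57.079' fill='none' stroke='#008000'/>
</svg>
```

1 u = 1 mm; y_m = 115.282 − y.

[1] `<polygon>` regular polygon, #008000→score S496 F1598: (36.135,31.567) → (37.566,53.518) → (57.292,63.254) → (75.587,51.039) → (74.156,29.088) → (54.430,19.352) → (36.135,31.567) (closed)

[2] `<polygon>` rectangle, #008000→score S496 F1598: (20.373,64.880) → (107.647,64.880) → (107.647,43.190) → (20.373,43.190) → (20.373,64.880) (closed)

[3] `<polygon>` rectangle, #008000→score S496 F1598: (70.774,67.055) → (190.260,67.055) → (190.260,51.574) → (70.774,51.574) → (70.774,67.055) (closed)

[4] `<path>` cubic bezier, #008000→score S496 F1598: (143.813,58.708) → (144.923,56.061) → (139.898,50.647) → (146.386,58.203)

; LightBurn 1.4.05
; GRBL device profile, absolute coords
G21
G90
G00 X36.135 Y31.567
M4 S496
G1 X37.566 Y53.518 F1598
G1 X57.292 Y63.254
G1 X75.587 Y51.039
G1 X74.156 Y29.088
G1 X54.430 Y19.352
G1 X36.135 Y31.567
M5
G00 X20.373 Y64.880
M4 S496
G1 X107.647 Y64.880 F1598
G1 X107.647 Y43.190
G1 X20.373 Y43.190
G1 X20.373 Y64.880
M5
G00 X70.774 Y67.055
M4 S496
G1 X190.260 Y67.055 F1598
G1 X190.260 Y51.574
G1 X70.774 Y51.574
G1 X70.774 Y67.055
M5
G00 X143.813 Y58.708
M4 S496
G1 X144.923 Y56.061 F1598
G1 X139.898 Y50.647
G1 X146.386 Y58.203
M5
G00 X0.000 Y0.000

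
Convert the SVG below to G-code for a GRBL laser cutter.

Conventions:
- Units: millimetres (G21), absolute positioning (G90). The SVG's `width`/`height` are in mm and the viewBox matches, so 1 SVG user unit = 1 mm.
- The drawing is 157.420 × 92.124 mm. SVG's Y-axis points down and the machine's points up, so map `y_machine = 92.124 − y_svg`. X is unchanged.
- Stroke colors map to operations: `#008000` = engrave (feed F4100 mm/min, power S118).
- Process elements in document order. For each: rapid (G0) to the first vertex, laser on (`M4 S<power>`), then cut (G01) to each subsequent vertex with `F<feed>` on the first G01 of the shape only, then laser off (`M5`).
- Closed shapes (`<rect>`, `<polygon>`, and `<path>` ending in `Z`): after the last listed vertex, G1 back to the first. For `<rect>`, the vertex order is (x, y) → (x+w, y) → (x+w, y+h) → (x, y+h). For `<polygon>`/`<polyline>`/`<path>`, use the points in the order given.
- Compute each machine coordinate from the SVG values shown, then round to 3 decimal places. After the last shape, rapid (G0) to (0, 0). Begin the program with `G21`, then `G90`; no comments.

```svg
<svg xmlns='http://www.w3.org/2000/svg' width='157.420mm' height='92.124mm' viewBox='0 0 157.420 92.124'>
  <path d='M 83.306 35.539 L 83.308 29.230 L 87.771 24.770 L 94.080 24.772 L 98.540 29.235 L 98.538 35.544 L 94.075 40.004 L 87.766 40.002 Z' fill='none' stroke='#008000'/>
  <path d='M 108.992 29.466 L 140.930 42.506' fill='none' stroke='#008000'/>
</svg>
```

Since the viewBox matches the mm dimensions, user units are millimetres directly. The only transform is the Y-flip y_m = 92.124 − y_svg.

Shape 1 is a regular polygon drawn with `<path>`. Its stroke #008000 means engrave at S118, F4100. After flipping Y the toolpath is (83.306,56.585) → (83.308,62.894) → (87.771,67.354) → (94.080,67.352) → (98.540,62.889) → (98.538,56.580) → (94.075,52.120) → (87.766,52.122) → (83.306,56.585), returning to the start.

Shape 2 is a line segment drawn with `<path>`. Its stroke #008000 means engrave at S118, F4100. After flipping Y the toolpath is (108.992,62.658) → (140.930,49.618).

G21
G90
G0 X83.306 Y56.585
M4 S118
G01 X83.308 Y62.894 F4100
G01 X87.771 Y67.354
G01 X94.080 Y67.352
G01 X98.540 Y62.889
G01 X98.538 Y56.580
G01 X94.075 Y52.120
G01 X87.766 Y52.122
G01 X83.306 Y56.585
M5
G0 X108.992 Y62.658
M4 S118
G01 X140.930 Y49.618 F4100
M5
G0 X0.000 Y0.000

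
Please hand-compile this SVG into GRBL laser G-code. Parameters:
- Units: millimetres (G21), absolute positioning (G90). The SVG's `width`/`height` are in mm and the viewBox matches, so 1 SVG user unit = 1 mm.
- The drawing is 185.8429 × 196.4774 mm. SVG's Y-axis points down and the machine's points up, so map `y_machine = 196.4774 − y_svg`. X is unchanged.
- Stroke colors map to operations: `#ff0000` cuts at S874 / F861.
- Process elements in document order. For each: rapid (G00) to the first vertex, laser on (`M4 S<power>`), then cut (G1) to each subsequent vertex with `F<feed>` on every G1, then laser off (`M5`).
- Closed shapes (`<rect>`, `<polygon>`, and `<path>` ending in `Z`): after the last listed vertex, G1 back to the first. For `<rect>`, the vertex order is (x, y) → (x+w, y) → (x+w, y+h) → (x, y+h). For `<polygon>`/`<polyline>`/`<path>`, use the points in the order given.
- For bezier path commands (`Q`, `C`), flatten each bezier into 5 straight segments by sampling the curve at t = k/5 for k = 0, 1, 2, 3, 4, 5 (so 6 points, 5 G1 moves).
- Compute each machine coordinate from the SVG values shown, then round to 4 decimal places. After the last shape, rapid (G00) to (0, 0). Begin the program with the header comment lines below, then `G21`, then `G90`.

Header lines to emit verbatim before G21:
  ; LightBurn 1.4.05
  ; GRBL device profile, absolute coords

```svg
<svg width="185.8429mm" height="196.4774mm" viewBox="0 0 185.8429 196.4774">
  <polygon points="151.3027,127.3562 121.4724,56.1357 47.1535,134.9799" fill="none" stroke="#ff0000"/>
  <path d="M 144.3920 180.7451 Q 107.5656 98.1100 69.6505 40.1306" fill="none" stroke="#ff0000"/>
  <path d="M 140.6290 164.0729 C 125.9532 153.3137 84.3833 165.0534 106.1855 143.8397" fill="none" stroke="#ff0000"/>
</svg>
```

viewBox `0 0 185.8429 196.4774` with mm width/height → 1 unit = 1 mm. Flip: y_m = 196.4774 − y_svg.

**Shape 1** — `<polygon>` closed polygon, stroke `#ff0000` → cut (S874, F861). Machine vertices: (151.3027,69.1212) → (121.4724,140.3417) → (47.1535,61.4975) → (151.3027,69.1212). Closed: final G1 returns to the first vertex.

**Shape 2** — `<path>` quadratic bezier, stroke `#ff0000` → cut (S874, F861). Control points (SVG): P0=(144.3920,180.7451), P1=(107.5656,98.1100), P2=(69.6505,40.1306); sampled at t=k/5. Machine vertices: (144.3920,15.7323) → (129.6179,47.8001) → (114.7567,77.8955) → (99.8084,106.0184) → (84.7730,132.1688) → (69.6505,156.3468). Open path.

**Shape 3** — `<path>` cubic bezier, stroke `#ff0000` → cut (S874, F861). Control points (SVG): P0=(140.6290,164.0729), P1=(125.9532,153.3137), P2=(84.3833,165.0534), P3=(106.1855,143.8397); sampled at t=k/5. Machine vertices: (140.6290,32.4045) → (129.3184,36.6038) → (115.8859,38.0650) → (104.6644,39.4499) → (99.9867,43.4203) → (106.1855,52.6377). Open path.

; LightBurn 1.4.05
; GRBL device profile, absolute coords
G21
G90
G00 X151.3027 Y69.1212
M4 S874
G1 X121.4724 Y140.3417 F861
G1 X47.1535 Y61.4975 F861
G1 X151.3027 Y69.1212 F861
M5
G00 X144.3920 Y15.7323
M4 S874
G1 X129.6179 Y47.8001 F861
G1 X114.7567 Y77.8955 F861
G1 X99.8084 Y106.0184 F861
G1 X84.7730 Y132.1688 F861
G1 X69.6505 Y156.3468 F861
M5
G00 X140.6290 Y32.4045
M4 S874
G1 X129.3184 Y36.6038 F861
G1 X115.8859 Y38.0650 F861
G1 X104.6644 Y39.4499 F861
G1 X99.9867 Y43.4203 F861
G1 X106.1855 Y52.6377 F861
M5
G00 X0.0000 Y0.0000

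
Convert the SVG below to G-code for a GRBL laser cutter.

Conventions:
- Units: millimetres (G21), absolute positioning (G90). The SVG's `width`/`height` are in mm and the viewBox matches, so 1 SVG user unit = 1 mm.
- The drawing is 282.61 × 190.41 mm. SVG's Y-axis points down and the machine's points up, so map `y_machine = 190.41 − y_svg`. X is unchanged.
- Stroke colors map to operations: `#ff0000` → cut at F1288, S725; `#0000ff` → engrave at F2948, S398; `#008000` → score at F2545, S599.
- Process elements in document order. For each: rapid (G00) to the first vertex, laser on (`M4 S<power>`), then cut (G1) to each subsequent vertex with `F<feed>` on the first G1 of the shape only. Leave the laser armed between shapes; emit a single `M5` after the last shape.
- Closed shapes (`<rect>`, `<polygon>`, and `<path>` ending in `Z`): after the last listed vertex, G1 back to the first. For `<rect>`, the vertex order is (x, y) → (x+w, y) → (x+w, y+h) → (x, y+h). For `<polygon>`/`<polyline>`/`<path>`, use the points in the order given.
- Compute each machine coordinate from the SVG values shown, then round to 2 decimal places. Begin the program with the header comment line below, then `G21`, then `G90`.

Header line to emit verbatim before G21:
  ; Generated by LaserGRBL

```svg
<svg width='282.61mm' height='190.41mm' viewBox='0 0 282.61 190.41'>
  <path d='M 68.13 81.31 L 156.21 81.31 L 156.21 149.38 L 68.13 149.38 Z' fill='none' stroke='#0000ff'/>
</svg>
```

viewBox `0 0 282.61 190.41` with mm width/height → 1 unit = 1 mm. Flip: y_m = 190.41 − y_svg.

**Shape 1** — `<path>` rectangle, stroke `#0000ff` → engrave (S398, F2948). Machine vertices: (68.13,109.10) → (156.21,109.10) → (156.21,41.03) → (68.13,41.03) → (68.13,109.10). Closed: final G1 returns to the first vertex.

; Generated by LaserGRBL
G21
G90
G00 X68.13 Y109.10
M4 S398
G1 X156.21 Y109.10 F2948
G1 X156.21 Y41.03
G1 X68.13 Y41.03
G1 X68.13 Y109.10
M5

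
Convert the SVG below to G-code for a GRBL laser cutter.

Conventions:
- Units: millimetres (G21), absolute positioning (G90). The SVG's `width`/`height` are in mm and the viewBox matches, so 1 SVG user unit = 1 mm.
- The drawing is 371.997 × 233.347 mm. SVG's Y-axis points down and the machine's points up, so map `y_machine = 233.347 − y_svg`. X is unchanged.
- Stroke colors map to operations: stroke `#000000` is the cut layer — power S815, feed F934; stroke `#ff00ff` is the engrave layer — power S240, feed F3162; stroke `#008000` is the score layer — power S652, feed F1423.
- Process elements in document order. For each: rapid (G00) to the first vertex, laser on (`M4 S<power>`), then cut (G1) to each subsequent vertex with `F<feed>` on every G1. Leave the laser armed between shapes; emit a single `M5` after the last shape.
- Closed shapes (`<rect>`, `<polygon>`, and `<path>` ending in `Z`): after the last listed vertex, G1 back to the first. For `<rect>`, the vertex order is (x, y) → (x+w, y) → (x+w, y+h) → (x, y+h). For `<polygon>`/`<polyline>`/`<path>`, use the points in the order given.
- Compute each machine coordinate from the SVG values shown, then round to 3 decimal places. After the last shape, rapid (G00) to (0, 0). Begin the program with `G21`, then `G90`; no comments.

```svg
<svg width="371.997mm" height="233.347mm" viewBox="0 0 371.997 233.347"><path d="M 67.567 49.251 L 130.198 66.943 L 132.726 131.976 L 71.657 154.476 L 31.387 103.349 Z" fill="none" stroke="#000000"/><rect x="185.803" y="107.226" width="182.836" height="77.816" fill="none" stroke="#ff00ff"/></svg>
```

G21
G90
G00 X67.567 Y184.096
M4 S815
G1 X130.198 Y166.404 F934
G1 X132.726 Y101.371 F934
G1 X71.657 Y78.871 F934
G1 X31.387 Y129.998 F934
G1 X67.567 Y184.096 F934
G00 X185.803 Y126.121
M4 S240
G1 X368.639 Y126.121 F3162
G1 X368.639 Y48.305 F3162
G1 X185.803 Y48.305 F3162
G1 X185.803 Y126.121 F3162
M5
G00 X0.000 Y0.000

Since the viewBox matches the mm dimensions, user units are millimetres directly. The only transform is the Y-flip y_m = 233.347 − y_svg.

Shape 1 is a regular polygon drawn with `<path>`. Its stroke #000000 means cut at S815, F934. After flipping Y the toolpath is (67.567,184.096) → (130.198,166.404) → (132.726,101.371) → (71.657,78.871) → (31.387,129.998) → (67.567,184.096), returning to the start.

Shape 2 is a rectangle drawn with `<rect>`. Its stroke #ff00ff means engrave at S240, F3162. After flipping Y the toolpath is (185.803,126.121) → (368.639,126.121) → (368.639,48.305) → (185.803,48.305) → (185.803,126.121), returning to the start.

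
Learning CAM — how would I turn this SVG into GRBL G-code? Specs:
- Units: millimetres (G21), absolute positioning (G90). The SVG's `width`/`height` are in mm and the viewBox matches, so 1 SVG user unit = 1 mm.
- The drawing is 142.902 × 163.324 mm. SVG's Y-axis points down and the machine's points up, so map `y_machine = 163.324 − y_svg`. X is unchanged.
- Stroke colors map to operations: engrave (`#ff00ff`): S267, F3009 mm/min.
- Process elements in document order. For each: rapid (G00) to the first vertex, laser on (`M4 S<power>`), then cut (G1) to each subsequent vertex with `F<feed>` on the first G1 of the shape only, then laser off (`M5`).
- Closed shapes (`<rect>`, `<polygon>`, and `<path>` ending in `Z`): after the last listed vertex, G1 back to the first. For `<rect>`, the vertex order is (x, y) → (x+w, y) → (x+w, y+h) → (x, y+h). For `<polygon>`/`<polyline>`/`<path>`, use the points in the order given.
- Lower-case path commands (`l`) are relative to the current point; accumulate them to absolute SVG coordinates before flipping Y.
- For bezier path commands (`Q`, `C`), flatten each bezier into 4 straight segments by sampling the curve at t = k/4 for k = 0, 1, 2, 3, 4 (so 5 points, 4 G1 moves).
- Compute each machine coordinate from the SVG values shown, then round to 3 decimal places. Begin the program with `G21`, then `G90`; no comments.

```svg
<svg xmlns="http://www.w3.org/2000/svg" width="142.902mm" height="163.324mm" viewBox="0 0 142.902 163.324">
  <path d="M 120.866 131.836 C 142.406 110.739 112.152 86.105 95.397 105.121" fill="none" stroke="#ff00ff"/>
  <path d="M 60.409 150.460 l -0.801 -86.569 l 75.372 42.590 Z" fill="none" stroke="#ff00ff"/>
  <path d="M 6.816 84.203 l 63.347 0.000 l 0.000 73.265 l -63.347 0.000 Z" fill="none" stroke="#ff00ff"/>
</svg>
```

G21
G90
G00 X120.866 Y31.488
M4 S267
G1 X128.330 Y47.237 F3009
G1 X122.492 Y59.888
G1 X109.474 Y65.018
G1 X95.397 Y58.203
M5
G00 X60.409 Y12.864
M4 S267
G1 X59.608 Y99.433 F3009
G1 X134.980 Y56.843
G1 X60.409 Y12.864
M5
G00 X6.816 Y79.121
M4 S267
G1 X70.163 Y79.121 F3009
G1 X70.163 Y5.856
G1 X6.816 Y5.856
G1 X6.816 Y79.121
M5

1 u = 1 mm; y_m = 163.324 − y.

[1] `<path>` cubic bezier, #ff00ff→engrave S267 F3009: (120.866,31.488) → (128.330,47.237) → (122.492,59.888) → (109.474,65.018) → (95.397,58.203)

[2] `<path>` regular polygon, #ff00ff→engrave S267 F3009: (60.409,12.864) → (59.608,99.433) → (134.980,56.843) → (60.409,12.864) (closed)

[3] `<path>` rectangle, #ff00ff→engrave S267 F3009: (6.816,79.121) → (70.163,79.121) → (70.163,5.856) → (6.816,5.856) → (6.816,79.121) (closed)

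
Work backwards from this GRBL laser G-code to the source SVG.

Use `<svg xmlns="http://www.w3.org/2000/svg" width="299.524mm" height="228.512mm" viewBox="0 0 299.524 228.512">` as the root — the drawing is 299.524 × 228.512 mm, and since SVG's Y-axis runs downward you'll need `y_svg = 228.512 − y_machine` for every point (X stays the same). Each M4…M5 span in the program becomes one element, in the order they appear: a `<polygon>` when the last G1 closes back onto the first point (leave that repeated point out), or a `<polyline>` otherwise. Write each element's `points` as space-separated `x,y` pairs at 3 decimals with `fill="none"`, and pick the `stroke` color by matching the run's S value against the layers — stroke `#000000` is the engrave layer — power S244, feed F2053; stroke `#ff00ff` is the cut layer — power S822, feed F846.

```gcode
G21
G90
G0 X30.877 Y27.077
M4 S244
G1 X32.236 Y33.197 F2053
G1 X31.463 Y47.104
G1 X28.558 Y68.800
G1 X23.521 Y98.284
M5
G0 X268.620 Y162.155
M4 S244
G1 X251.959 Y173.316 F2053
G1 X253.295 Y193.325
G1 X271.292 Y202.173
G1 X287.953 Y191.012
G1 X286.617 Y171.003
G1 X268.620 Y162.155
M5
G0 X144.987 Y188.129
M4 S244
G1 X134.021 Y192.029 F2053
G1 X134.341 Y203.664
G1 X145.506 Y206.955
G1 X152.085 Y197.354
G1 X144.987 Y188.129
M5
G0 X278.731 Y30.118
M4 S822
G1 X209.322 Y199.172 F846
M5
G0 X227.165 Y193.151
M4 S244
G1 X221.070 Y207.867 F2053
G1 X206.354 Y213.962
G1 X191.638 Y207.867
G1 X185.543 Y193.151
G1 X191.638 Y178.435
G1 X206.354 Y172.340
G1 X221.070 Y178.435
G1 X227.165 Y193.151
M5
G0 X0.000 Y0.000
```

y_svg = 228.512 − y_m.

[1] S244→`#000000` (engrave); open run; points: 30.877,201.435 32.236,195.315 31.463,181.408 28.558,159.712 23.521,130.228

[2] S244→`#000000` (engrave); closed run; points: 268.620,66.357 251.959,55.196 253.295,35.187 271.292,26.339 287.953,37.500 286.617,57.509

[3] S244→`#000000` (engrave); closed run; points: 144.987,40.383 134.021,36.483 134.341,24.848 145.506,21.557 152.085,31.158

[4] S822→`#ff00ff` (cut); open run; points: 278.731,198.394 209.322,29.340

[5] S244→`#000000` (engrave); closed run; points: 227.165,35.361 221.070,20.645 206.354,14.550 191.638,20.645 185.543,35.361 191.638,50.077 206.354,56.172 221.070,50.077

<svg xmlns="http://www.w3.org/2000/svg" width="299.524mm" height="228.512mm" viewBox="0 0 299.524 228.512">
  <polyline points="30.877,201.435 32.236,195.315 31.463,181.408 28.558,159.712 23.521,130.228" fill="none" stroke="#000000"/>
  <polygon points="268.620,66.357 251.959,55.196 253.295,35.187 271.292,26.339 287.953,37.500 286.617,57.509" fill="none" stroke="#000000"/>
  <polygon points="144.987,40.383 134.021,36.483 134.341,24.848 145.506,21.557 152.085,31.158" fill="none" stroke="#000000"/>
  <polyline points="278.731,198.394 209.322,29.340" fill="none" stroke="#ff00ff"/>
  <polygon points="227.165,35.361 221.070,20.645 206.354,14.550 191.638,20.645 185.543,35.361 191.638,50.077 206.354,56.172 221.070,50.077" fill="none" stroke="#000000"/>
</svg>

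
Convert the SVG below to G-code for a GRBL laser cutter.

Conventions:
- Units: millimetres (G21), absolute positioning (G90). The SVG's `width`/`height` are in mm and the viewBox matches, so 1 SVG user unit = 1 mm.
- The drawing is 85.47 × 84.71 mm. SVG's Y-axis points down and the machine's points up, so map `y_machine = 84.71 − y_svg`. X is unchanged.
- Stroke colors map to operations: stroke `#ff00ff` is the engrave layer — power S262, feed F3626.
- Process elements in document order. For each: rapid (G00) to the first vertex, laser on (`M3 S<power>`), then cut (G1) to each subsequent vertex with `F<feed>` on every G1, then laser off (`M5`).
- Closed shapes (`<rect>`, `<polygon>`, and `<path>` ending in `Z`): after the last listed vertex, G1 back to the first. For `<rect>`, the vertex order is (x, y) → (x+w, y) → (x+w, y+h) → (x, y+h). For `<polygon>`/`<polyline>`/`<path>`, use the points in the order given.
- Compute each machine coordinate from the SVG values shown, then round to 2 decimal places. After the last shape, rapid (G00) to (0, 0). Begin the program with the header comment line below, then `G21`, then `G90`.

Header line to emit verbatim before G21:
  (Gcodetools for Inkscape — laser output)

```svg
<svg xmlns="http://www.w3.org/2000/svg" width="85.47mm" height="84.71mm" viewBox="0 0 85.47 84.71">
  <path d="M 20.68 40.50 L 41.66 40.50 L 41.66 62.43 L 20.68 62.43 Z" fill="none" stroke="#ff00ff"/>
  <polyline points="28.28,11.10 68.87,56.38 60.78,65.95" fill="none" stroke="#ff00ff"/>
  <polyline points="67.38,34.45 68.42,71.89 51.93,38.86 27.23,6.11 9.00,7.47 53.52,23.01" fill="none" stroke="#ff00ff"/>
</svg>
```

(Gcodetools for Inkscape — laser output)
G21
G90
G00 X20.68 Y44.21
M3 S262
G1 X41.66 Y44.21 F3626
G1 X41.66 Y22.28 F3626
G1 X20.68 Y22.28 F3626
G1 X20.68 Y44.21 F3626
M5
G00 X28.28 Y73.61
M3 S262
G1 X68.87 Y28.33 F3626
G1 X60.78 Y18.76 F3626
M5
G00 X67.38 Y50.26
M3 S262
G1 X68.42 Y12.82 F3626
G1 X51.93 Y45.85 F3626
G1 X27.23 Y78.60 F3626
G1 X9.00 Y77.24 F3626
G1 X53.52 Y61.70 F3626
M5
G00 X0.00 Y0.00

viewBox `0 0 85.47 84.71` with mm width/height → 1 unit = 1 mm. Flip: y_m = 84.71 − y_svg.

**Shape 1** — `<path>` rectangle, stroke `#ff00ff` → engrave (S262, F3626). Machine vertices: (20.68,44.21) → (41.66,44.21) → (41.66,22.28) → (20.68,22.28) → (20.68,44.21). Closed: final G1 returns to the first vertex.

**Shape 2** — `<polyline>` open polyline, stroke `#ff00ff` → engrave (S262, F3626). Machine vertices: (28.28,73.61) → (68.87,28.33) → (60.78,18.76). Open path.

**Shape 3** — `<polyline>` open polyline, stroke `#ff00ff` → engrave (S262, F3626). Machine vertices: (67.38,50.26) → (68.42,12.82) → (51.93,45.85) → (27.23,78.60) → (9.00,77.24) → (53.52,61.70). Open path.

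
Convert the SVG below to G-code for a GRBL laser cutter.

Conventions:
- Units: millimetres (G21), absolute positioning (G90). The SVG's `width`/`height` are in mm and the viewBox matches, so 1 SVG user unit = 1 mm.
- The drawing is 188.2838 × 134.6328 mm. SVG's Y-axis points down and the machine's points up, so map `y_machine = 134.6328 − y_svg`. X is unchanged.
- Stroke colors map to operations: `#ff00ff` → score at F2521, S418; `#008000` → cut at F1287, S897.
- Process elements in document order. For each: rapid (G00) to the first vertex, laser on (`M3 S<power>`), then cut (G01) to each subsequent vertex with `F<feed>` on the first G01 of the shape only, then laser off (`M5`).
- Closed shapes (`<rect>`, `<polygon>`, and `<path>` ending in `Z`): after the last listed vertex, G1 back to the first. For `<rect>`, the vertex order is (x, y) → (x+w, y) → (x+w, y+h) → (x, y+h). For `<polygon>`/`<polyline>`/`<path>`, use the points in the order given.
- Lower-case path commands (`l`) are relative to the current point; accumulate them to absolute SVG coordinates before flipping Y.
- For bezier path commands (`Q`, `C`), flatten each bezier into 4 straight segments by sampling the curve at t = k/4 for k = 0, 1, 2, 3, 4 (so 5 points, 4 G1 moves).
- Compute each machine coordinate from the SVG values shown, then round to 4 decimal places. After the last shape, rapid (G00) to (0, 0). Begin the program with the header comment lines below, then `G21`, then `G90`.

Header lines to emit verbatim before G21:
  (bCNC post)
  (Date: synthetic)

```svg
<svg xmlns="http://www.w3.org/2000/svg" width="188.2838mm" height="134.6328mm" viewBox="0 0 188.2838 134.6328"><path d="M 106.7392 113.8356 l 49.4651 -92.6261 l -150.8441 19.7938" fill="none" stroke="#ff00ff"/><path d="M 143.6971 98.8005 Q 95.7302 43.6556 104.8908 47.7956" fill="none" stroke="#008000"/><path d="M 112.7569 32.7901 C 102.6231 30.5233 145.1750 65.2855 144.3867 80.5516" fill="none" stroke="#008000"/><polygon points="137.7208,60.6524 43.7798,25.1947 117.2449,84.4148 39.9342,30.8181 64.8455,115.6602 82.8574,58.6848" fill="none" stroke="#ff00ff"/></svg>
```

1 u = 1 mm; y_m = 134.6328 − y.

[1] `<path>` open polyline, #ff00ff→score S418 F2521: (106.7392,20.7972) → (156.2043,113.4233) → (5.3602,93.6295)

[2] `<path>` quadratic bezier, #008000→cut S897 F1287: (143.6971,35.8323) → (123.2841,59.6994) → (110.0121,76.1560) → (103.8810,85.2019) → (104.8908,86.8372)

[3] `<path>` cubic bezier, #008000→cut S897 F1287: (112.7569,101.8427) → (113.5347,97.4831) → (125.0672,84.5368) → (138.3520,68.3031) → (144.3867,54.0812)

[4] `<polygon>` closed polygon, #ff00ff→score S418 F2521: (137.7208,73.9804) → (43.7798,109.4381) → (117.2449,50.2180) → (39.9342,103.8147) → (64.8455,18.9726) → (82.8574,75.9480) → (137.7208,73.9804) (closed)

(bCNC post)
(Date: synthetic)
G21
G90
G00 X106.7392 Y20.7972
M3 S418
G01 X156.2043 Y113.4233 F2521
G01 X5.3602 Y93.6295
M5
G00 X143.6971 Y35.8323
M3 S897
G01 X123.2841 Y59.6994 F1287
G01 X110.0121 Y76.1560
G01 X103.8810 Y85.2019
G01 X104.8908 Y86.8372
M5
G00 X112.7569 Y101.8427
M3 S897
G01 X113.5347 Y97.4831 F1287
G01 X125.0672 Y84.5368
G01 X138.3520 Y68.3031
G01 X144.3867 Y54.0812
M5
G00 X137.7208 Y73.9804
M3 S418
G01 X43.7798 Y109.4381 F2521
G01 X117.2449 Y50.2180
G01 X39.9342 Y103.8147
G01 X64.8455 Y18.9726
G01 X82.8574 Y75.9480
G01 X137.7208 Y73.9804
M5
G00 X0.0000 Y0.0000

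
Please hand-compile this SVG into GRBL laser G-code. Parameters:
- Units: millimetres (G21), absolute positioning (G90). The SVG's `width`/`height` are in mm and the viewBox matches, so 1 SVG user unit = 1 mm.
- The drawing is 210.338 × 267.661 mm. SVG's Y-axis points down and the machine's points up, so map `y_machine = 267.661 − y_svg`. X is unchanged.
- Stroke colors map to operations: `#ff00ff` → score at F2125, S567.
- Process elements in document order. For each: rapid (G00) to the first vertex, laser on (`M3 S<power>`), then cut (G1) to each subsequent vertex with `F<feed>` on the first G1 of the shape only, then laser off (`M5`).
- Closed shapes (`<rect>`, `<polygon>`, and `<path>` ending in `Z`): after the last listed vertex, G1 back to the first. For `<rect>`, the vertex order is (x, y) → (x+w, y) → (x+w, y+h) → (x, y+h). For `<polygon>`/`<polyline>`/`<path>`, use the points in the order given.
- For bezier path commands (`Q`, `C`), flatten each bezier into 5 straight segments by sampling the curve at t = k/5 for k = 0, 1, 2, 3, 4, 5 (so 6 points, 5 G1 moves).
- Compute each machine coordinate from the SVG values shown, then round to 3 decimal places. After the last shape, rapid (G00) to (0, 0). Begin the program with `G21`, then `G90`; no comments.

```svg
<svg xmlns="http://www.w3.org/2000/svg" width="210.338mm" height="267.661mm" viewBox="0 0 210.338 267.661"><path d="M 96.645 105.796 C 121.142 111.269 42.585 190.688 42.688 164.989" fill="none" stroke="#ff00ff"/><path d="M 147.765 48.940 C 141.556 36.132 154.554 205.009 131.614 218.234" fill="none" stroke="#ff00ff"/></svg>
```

G21
G90
G00 X96.645 Y161.865
M3 S567
G1 X100.430 Y151.140 F2125
G1 X88.205 Y131.263
G1 X68.692 Y110.830
G1 X50.612 Y98.434
G1 X42.688 Y102.672
M5
G00 X147.765 Y218.721
M3 S567
G1 X145.903 Y207.302 F2125
G1 X146.004 Y168.471
G1 X145.421 Y118.420
G1 X141.507 Y73.342
G1 X131.614 Y49.427
M5
G00 X0.000 Y0.000

viewBox `0 0 210.338 267.661` with mm width/height → 1 unit = 1 mm. Flip: y_m = 267.661 − y_svg.

**Shape 1** — `<path>` cubic bezier, stroke `#ff00ff` → score (S567, F2125). Control points (SVG): P0=(96.645,105.796), P1=(121.142,111.269), P2=(42.585,190.688), P3=(42.688,164.989); sampled at t=k/5. Machine vertices: (96.645,161.865) → (100.430,151.140) → (88.205,131.263) → (68.692,110.830) → (50.612,98.434) → (42.688,102.672). Open path.

**Shape 2** — `<path>` cubic bezier, stroke `#ff00ff` → score (S567, F2125). Control points (SVG): P0=(147.765,48.940), P1=(141.556,36.132), P2=(154.554,205.009), P3=(131.614,218.234); sampled at t=k/5. Machine vertices: (147.765,218.721) → (145.903,207.302) → (146.004,168.471) → (145.421,118.420) → (141.507,73.342) → (131.614,49.427). Open path.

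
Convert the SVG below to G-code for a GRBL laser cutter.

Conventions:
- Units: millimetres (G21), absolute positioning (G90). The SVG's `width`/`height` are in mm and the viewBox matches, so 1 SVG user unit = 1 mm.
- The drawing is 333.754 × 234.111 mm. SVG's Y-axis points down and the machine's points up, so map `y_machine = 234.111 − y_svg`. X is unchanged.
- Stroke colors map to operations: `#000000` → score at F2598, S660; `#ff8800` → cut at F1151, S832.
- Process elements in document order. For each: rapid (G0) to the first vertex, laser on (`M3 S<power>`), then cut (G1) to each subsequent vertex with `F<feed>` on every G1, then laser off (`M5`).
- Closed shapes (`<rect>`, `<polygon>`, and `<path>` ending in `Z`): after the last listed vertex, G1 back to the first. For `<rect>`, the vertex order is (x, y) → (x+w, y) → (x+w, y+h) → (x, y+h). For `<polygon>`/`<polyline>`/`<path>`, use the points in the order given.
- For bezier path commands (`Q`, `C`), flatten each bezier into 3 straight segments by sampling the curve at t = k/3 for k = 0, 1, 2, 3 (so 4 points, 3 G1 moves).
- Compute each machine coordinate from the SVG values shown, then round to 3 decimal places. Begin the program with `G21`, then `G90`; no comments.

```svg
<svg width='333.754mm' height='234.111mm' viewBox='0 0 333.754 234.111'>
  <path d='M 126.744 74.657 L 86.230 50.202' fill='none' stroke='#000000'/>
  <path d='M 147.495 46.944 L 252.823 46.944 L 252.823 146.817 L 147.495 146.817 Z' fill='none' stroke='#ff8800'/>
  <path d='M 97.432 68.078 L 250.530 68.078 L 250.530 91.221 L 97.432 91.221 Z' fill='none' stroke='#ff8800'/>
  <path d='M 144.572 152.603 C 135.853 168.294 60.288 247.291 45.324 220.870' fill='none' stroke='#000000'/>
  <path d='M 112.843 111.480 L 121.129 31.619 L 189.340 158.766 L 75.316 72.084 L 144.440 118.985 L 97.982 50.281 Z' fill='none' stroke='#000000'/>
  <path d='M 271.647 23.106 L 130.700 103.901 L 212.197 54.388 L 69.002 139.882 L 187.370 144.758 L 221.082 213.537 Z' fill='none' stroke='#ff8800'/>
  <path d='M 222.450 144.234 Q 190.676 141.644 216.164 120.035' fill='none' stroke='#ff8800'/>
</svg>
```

1 u = 1 mm; y_m = 234.111 − y.

[1] `<path>` line segment, #000000→score S660 F2598: (126.744,159.454) → (86.230,183.909)

[2] `<path>` rectangle, #ff8800→cut S832 F1151: (147.495,187.167) → (252.823,187.167) → (252.823,87.294) → (147.495,87.294) → (147.495,187.167) (closed)

[3] `<path>` rectangle, #ff8800→cut S832 F1151: (97.432,166.033) → (250.530,166.033) → (250.530,142.890) → (97.432,142.890) → (97.432,166.033) (closed)

[4] `<path>` cubic bezier, #000000→score S660 F2598: (144.572,81.508) → (118.291,50.964) → (75.768,15.710) → (45.324,13.241)

[5] `<path>` closed polygon, #000000→score S660 F2598: (112.843,122.631) → (121.129,202.492) → (189.340,75.345) → (75.316,162.027) → (144.440,115.126) → (97.982,183.830) → (112.843,122.631) (closed)

[6] `<path>` closed polygon, #ff8800→cut S832 F1151: (271.647,211.005) → (130.700,130.210) → (212.197,179.723) → (69.002,94.229) → (187.370,89.353) → (221.082,20.574) → (271.647,211.005) (closed)

[7] `<path>` quadratic bezier, #ff8800→cut S832 F1151: (222.450,89.877) → (207.630,93.717) → (205.534,101.783) → (216.164,114.076)

G21
G90
G0 X126.744 Y159.454
M3 S660
G1 X86.230 Y183.909 F2598
M5
G0 X147.495 Y187.167
M3 S832
G1 X252.823 Y187.167 F1151
G1 X252.823 Y87.294 F1151
G1 X147.495 Y87.294 F1151
G1 X147.495 Y187.167 F1151
M5
G0 X97.432 Y166.033
M3 S832
G1 X250.530 Y166.033 F1151
G1 X250.530 Y142.890 F1151
G1 X97.432 Y142.890 F1151
G1 X97.432 Y166.033 F1151
M5
G0 X144.572 Y81.508
M3 S660
G1 X118.291 Y50.964 F2598
G1 X75.768 Y15.710 F2598
G1 X45.324 Y13.241 F2598
M5
G0 X112.843 Y122.631
M3 S660
G1 X121.129 Y202.492 F2598
G1 X189.340 Y75.345 F2598
G1 X75.316 Y162.027 F2598
G1 X144.440 Y115.126 F2598
G1 X97.982 Y183.830 F2598
G1 X112.843 Y122.631 F2598
M5
G0 X271.647 Y211.005
M3 S832
G1 X130.700 Y130.210 F1151
G1 X212.197 Y179.723 F1151
G1 X69.002 Y94.229 F1151
G1 X187.370 Y89.353 F1151
G1 X221.082 Y20.574 F1151
G1 X271.647 Y211.005 F1151
M5
G0 X222.450 Y89.877
M3 S832
G1 X207.630 Y93.717 F1151
G1 X205.534 Y101.783 F1151
G1 X216.164 Y114.076 F1151
M5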